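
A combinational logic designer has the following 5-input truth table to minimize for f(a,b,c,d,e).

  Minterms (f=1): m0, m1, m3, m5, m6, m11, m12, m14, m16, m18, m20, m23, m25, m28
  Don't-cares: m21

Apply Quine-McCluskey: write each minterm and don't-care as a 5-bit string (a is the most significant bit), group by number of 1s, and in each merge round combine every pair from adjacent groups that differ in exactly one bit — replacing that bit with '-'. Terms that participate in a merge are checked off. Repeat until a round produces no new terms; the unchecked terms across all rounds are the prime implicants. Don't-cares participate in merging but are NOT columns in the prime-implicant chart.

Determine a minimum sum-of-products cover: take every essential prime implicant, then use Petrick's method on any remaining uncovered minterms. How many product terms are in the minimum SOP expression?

9

[col 0] 00000*, 00001*, 00011*, 00101*, 00110*, 01011*, 01100*, 01110*, 10000*, 10010*, 10100*, 10101*, 10111*, 11001, 11100*
[col 1] -0000, -0101, -1100, 0-011, 0-110, 00-01, 000-1, 0000-, 011-0, 1-100, 10-00, 100-0, 101-1, 1010-
Prime implicants: -0000, -0101, -1100, 0-011, 0-110, 00-01, 000-1, 0000-, 011-0, 1-100, 10-00, 100-0, 101-1, 1010-, 11001
PI chart (minterm → PIs covering it):
  0 | -0000,0000-
  1 | 00-01,000-1,0000-
  3 | 0-011,000-1
  5 | -0101,00-01
  6 | 0-110  (sole → essential)
  11 | 0-011  (sole → essential)
  12 | -1100,011-0
  14 | 0-110,011-0
  16 | -0000,10-00,100-0
  18 | 100-0  (sole → essential)
  20 | 1-100,10-00,1010-
  23 | 101-1  (sole → essential)
  25 | 11001  (sole → essential)
  28 | -1100,1-100
Essential prime implicants: 0-011, 0-110, 100-0, 101-1, 11001
Petrick residual → -0000, -1100, 00-01, 1-100
Minimum SOP uses 9 PIs: b'c'd'e' + bcd'e' + a'c'de + a'cde' + a'b'd'e + acd'e' + ab'c'e' + ab'ce + abc'd'e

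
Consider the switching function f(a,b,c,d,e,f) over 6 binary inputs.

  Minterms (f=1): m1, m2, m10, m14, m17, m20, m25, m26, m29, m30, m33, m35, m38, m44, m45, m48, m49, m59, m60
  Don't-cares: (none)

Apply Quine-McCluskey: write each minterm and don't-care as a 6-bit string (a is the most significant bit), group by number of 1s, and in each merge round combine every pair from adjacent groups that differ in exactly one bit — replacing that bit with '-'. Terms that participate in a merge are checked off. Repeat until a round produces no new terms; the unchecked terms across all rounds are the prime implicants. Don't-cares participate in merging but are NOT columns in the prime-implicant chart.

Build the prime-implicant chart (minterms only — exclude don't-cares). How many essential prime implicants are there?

[col 0] 000001*, 000010*, 001010*, 001110*, 010001*, 010100, 011001*, 011010*, 011101*, 011110*, 100001*, 100011*, 100110, 101100*, 101101*, 110000*, 110001*, 111011, 111100*
[col 1] -00001*, -10001*, 0-0001*, 0-1010*, 0-1110*, 00-010, 001-10*, 01-001, 011-01, 011-10*, 1-0001*, 1-1100, 1000-1, 10110-, 11000-
[col 2] --0001, 0-1-10
Prime implicants: --0001, 0-1-10, 00-010, 01-001, 010100, 011-01, 1-1100, 1000-1, 100110, 10110-, 11000-, 111011
PI chart (minterm → PIs covering it):
  1 | --0001  (sole → essential)
  2 | 00-010  (sole → essential)
  10 | 0-1-10,00-010
  14 | 0-1-10  (sole → essential)
  17 | --0001,01-001
  20 | 010100  (sole → essential)
  25 | 01-001,011-01
  26 | 0-1-10  (sole → essential)
  29 | 011-01  (sole → essential)
  30 | 0-1-10  (sole → essential)
  33 | --0001,1000-1
  35 | 1000-1  (sole → essential)
  38 | 100110  (sole → essential)
  44 | 1-1100,10110-
  45 | 10110-  (sole → essential)
  48 | 11000-  (sole → essential)
  49 | --0001,11000-
  59 | 111011  (sole → essential)
  60 | 1-1100  (sole → essential)
Essential prime implicants: --0001, 0-1-10, 00-010, 010100, 011-01, 1-1100, 1000-1, 100110, 10110-, 11000-, 111011

11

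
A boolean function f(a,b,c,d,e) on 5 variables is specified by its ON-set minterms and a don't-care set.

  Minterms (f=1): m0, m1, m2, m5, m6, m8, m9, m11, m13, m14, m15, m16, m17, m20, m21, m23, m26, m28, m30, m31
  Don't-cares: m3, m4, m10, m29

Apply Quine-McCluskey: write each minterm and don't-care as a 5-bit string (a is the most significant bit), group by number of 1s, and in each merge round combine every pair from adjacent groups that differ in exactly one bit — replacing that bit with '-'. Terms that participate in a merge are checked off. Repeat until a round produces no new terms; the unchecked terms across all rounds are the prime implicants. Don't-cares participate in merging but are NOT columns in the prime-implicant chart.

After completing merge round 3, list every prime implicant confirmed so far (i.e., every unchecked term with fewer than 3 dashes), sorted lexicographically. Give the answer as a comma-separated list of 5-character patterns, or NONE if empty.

--101, -1-10, -11-1, -111-, 0--01, 0--10, 00--0, 01--1, 01-1-, 1-1-1, 1-10-, 111--

[col 0] 00000*, 00001*, 00010*, 00011*, 00100*, 00101*, 00110*, 01000*, 01001*, 01010*, 01011*, 01101*, 01110*, 01111*, 10000*, 10001*, 10100*, 10101*, 10111*, 11010*, 11100*, 11101*, 11110*, 11111*
[col 1] -0000*, -0001*, -0100*, -0101*, -1010*, -1101*, -1110*, -1111*, 0-000*, 0-001*, 0-010*, 0-011*, 0-101*, 0-110*, 00-00*, 00-01*, 00-10*, 000-0*, 000-1*, 0000-*, 0001-*, 001-0*, 0010-*, 01-01*, 01-10*, 01-11*, 010-0*, 010-1*, 0100-*, 0101-*, 011-1*, 0111-*, 1-100*, 1-101*, 1-111*, 10-00*, 10-01*, 1000-*, 101-1*, 1010-*, 11-10*, 111-0*, 111-1*, 1110-*, 1111-*
[col 2] --101, -0-00*, -0-01*, -000-*, -010-*, -1-10, -11-1, -111-, 0--01, 0--10, 0-0-0*, 0-0-1*, 0-00-*, 0-01-*, 00--0, 00-0-*, 000--*, 01--1, 01-1-, 010--*, 1-1-1, 1-10-, 10-0-*, 111--
[col 3] -0-0-, 0-0--
Prime implicants: --101, -0-0-, -1-10, -11-1, -111-, 0--01, 0--10, 0-0--, 00--0, 01--1, 01-1-, 1-1-1, 1-10-, 111--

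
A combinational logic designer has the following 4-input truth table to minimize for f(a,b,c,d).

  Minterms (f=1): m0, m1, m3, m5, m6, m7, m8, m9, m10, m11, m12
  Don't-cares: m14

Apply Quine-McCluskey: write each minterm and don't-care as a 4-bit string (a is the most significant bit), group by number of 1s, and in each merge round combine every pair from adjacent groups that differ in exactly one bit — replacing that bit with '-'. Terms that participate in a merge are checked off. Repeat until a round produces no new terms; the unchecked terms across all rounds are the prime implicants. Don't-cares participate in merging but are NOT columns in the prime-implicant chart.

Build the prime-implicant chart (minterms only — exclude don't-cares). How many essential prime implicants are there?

[col 0] 0000*, 0001*, 0011*, 0101*, 0110*, 0111*, 1000*, 1001*, 1010*, 1011*, 1100*, 1110*
[col 1] -000*, -001*, -011*, -110, 0-01*, 0-11*, 00-1*, 000-*, 01-1*, 011-, 1-00*, 1-10*, 10-0*, 10-1*, 100-*, 101-*, 11-0*
[col 2] -0-1, -00-, 0--1, 1--0, 10--
Prime implicants: -0-1, -00-, -110, 0--1, 011-, 1--0, 10--
PI chart (minterm → PIs covering it):
  0 | -00-  (sole → essential)
  1 | -0-1,-00-,0--1
  3 | -0-1,0--1
  5 | 0--1  (sole → essential)
  6 | -110,011-
  7 | 0--1,011-
  8 | -00-,1--0,10--
  9 | -0-1,-00-,10--
  10 | 1--0,10--
  11 | -0-1,10--
  12 | 1--0  (sole → essential)
Essential prime implicants: -00-, 0--1, 1--0

3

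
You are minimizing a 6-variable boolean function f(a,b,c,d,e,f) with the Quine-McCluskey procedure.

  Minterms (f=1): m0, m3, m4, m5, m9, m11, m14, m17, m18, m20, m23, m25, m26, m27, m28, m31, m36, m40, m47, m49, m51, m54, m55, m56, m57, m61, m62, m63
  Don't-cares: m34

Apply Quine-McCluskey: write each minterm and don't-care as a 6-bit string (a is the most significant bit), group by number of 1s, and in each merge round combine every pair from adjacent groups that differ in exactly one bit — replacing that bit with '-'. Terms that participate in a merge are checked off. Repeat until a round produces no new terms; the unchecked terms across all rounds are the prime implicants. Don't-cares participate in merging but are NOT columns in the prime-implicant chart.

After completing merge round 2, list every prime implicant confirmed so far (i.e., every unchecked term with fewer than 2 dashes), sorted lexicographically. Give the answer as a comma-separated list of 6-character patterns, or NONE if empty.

-00100, 0-0100, 00-011, 000-00, 00010-, 001110, 01-010, 01-100, 011-11, 01101-, 1-1000, 1-1111, 100010, 110-11, 1100-1, 111-01, 11100-, 1111-1

size-2^0 implicants → 000000(✓)  000011(✓)  000100(✓)  000101(✓)  001001(✓)  001011(✓)  001110  010001(✓)  010010(✓)  010100(✓)  010111(✓)  011001(✓)  011010(✓)  011011(✓)  011100(✓)  011111(✓)  100010  100100(✓)  101000(✓)  101111(✓)  110001(✓)  110011(✓)  110110(✓)  110111(✓)  111000(✓)  111001(✓)  111101(✓)  111110(✓)  111111(✓)
size-2^1 implicants → -00100  -10001(✓)  -10111(✓)  -11001(✓)  -11111(✓)  0-0100  0-1001(✓)  0-1011(✓)  00-011  000-00  00010-  0010-1(✓)  01-001(✓)  01-010  01-100  01-111(✓)  011-11  0110-1(✓)  01101-  1-1000  1-1111  11-001(✓)  11-110(✓)  11-111(✓)  110-11  1100-1  11011-(✓)  111-01  11100-  1111-1  11111-(✓)
size-2^2 implicants → -1-001  -1-111  0-10-1  11-11-
Unchecked terms (primes): -00100, -1-001, -1-111, 0-0100, 0-10-1, 00-011, 000-00, 00010-, 001110, 01-010, 01-100, 011-11, 01101-, 1-1000, 1-1111, 100010, 11-11-, 110-11, 1100-1, 111-01, 11100-, 1111-1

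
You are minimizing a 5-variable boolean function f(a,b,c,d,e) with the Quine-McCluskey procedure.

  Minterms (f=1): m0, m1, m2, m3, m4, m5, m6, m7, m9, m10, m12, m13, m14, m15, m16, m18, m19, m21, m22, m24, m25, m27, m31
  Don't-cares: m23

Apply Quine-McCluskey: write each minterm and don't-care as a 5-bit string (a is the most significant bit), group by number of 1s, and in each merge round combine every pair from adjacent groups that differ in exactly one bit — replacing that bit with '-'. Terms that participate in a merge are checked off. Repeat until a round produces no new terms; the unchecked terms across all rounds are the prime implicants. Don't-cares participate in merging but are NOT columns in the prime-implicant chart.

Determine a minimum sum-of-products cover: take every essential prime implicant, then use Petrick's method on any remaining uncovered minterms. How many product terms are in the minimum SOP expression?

8

[col 0] 00000*, 00001*, 00010*, 00011*, 00100*, 00101*, 00110*, 00111*, 01001*, 01010*, 01100*, 01101*, 01110*, 01111*, 10000*, 10010*, 10011*, 10101*, 10110*, 10111*, 11000*, 11001*, 11011*, 11111*
[col 1] -0000*, -0010*, -0011*, -0101*, -0110*, -0111*, -1001, -1111*, 0-001*, 0-010*, 0-100*, 0-101*, 0-110*, 0-111*, 00-00*, 00-01*, 00-10*, 00-11*, 000-0*, 000-1*, 0000-*, 0001-*, 001-0*, 001-1*, 0010-*, 0011-*, 01-01*, 01-10*, 011-0*, 011-1*, 0110-*, 0111-*, 1-000, 1-011*, 1-111*, 10-10*, 10-11*, 100-0*, 1001-*, 101-1*, 1011-*, 11-11*, 110-1, 1100-
[col 2] --111, -0-10*, -0-11*, -00-0, -001-*, -01-1, -011-*, 0--01, 0--10, 0-1-0*, 0-1-1*, 0-10-*, 0-11-*, 00--0*, 00--1*, 00-0-*, 00-1-*, 000--*, 001--*, 011--*, 1--11, 10-1-*
[col 3] -0-1-, 0-1--, 00---
Prime implicants: --111, -0-1-, -00-0, -01-1, -1001, 0--01, 0--10, 0-1--, 00---, 1--11, 1-000, 110-1, 1100-
PI chart (minterm → PIs covering it):
  0 | -00-0,00---
  1 | 0--01,00---
  2 | -0-1-,-00-0,0--10,00---
  3 | -0-1-,00---
  4 | 0-1--,00---
  5 | -01-1,0--01,0-1--,00---
  6 | -0-1-,0--10,0-1--,00---
  7 | --111,-0-1-,-01-1,0-1--,00---
  9 | -1001,0--01
  10 | 0--10  (sole → essential)
  12 | 0-1--  (sole → essential)
  13 | 0--01,0-1--
  14 | 0--10,0-1--
  15 | --111,0-1--
  16 | -00-0,1-000
  18 | -0-1-,-00-0
  19 | -0-1-,1--11
  21 | -01-1  (sole → essential)
  22 | -0-1-  (sole → essential)
  24 | 1-000,1100-
  25 | -1001,110-1,1100-
  27 | 1--11,110-1
  31 | --111,1--11
Essential prime implicants: -0-1-, -01-1, 0--10, 0-1--
Petrick residual → -00-0, 0--01, 1--11, 1100-
Minimum SOP uses 8 PIs: b'd + b'c'e' + b'ce + a'd'e + a'de' + a'c + ade + abc'd'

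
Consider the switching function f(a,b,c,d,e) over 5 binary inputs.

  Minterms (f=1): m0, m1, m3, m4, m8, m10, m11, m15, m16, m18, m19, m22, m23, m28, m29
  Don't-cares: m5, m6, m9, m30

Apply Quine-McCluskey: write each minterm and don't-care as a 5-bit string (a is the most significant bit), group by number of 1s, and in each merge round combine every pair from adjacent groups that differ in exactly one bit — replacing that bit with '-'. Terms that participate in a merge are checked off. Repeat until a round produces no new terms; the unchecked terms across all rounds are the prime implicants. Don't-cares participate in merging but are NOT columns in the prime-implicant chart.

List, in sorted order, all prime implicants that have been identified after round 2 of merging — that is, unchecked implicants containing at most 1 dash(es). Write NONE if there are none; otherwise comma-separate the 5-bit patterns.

size-2^0 implicants → 00000(✓)  00001(✓)  00011(✓)  00100(✓)  00101(✓)  00110(✓)  01000(✓)  01001(✓)  01010(✓)  01011(✓)  01111(✓)  10000(✓)  10010(✓)  10011(✓)  10110(✓)  10111(✓)  11100(✓)  11101(✓)  11110(✓)
size-2^1 implicants → -0000  -0011  -0110  0-000(✓)  0-001(✓)  0-011(✓)  00-00(✓)  00-01(✓)  000-1(✓)  0000-(✓)  001-0  0010-(✓)  01-11  010-0(✓)  010-1(✓)  0100-(✓)  0101-(✓)  1-110  10-10(✓)  10-11(✓)  100-0  1001-(✓)  1011-(✓)  111-0  1110-
size-2^2 implicants → 0-0-1  0-00-  00-0-  010--  10-1-
Unchecked terms (primes): -0000, -0011, -0110, 0-0-1, 0-00-, 00-0-, 001-0, 01-11, 010--, 1-110, 10-1-, 100-0, 111-0, 1110-

-0000, -0011, -0110, 001-0, 01-11, 1-110, 100-0, 111-0, 1110-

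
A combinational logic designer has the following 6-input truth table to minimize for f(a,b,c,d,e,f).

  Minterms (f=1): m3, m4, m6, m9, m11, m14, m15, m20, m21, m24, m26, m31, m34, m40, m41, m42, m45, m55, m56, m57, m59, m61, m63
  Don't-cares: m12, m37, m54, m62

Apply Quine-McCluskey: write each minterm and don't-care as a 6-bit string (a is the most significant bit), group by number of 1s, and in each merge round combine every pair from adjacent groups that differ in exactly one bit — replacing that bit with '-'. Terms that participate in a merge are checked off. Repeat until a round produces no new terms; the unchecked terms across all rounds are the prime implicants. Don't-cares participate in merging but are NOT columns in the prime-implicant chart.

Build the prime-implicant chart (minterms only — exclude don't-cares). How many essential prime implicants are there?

Round 0: 000011✓ 000100✓ 000110✓ 001001✓ 001011✓ 001100✓ 001110✓ 001111✓ 010100✓ 010101✓ 011000✓ 011010✓ 011111✓ 100010✓ 100101✓ 101000✓ 101001✓ 101010✓ 101101✓ 110110✓ 110111✓ 111000✓ 111001✓ 111011✓ 111101✓ 111110✓ 111111✓
Round 1: -01001 -11000 -11111 0-0100 0-1111 00-011 00-100✓ 00-110✓ 0001-0✓ 001-11 0010-1 0011-0✓ 00111- 01010- 0110-0 1-1000✓ 1-1001✓ 1-1101✓ 10-010 10-101 101-01✓ 1010-0 10100-✓ 11-110✓ 11-111✓ 11011-✓ 111-01✓ 111-11✓ 1110-1✓ 11100-✓ 1111-1✓ 11111-✓
Round 2: 00-1-0 1-1-01 1-100- 11-11- 111--1
PIs = {-01001, -11000, -11111, 0-0100, 0-1111, 00-011, 00-1-0, 001-11, 0010-1, 00111-, 01010-, 0110-0, 1-1-01, 1-100-, 10-010, 10-101, 1010-0, 11-11-, 111--1}
Coverage chart:
  m3: 00-011 ←essential
  m4: 0-0100,00-1-0
  m6: 00-1-0 ←essential
  m9: -01001,0010-1
  m11: 00-011,001-11,0010-1
  m14: 00-1-0,00111-
  m15: 0-1111,001-11,00111-
  m20: 0-0100,01010-
  m21: 01010- ←essential
  m24: -11000,0110-0
  m26: 0110-0 ←essential
  m31: -11111,0-1111
  m34: 10-010 ←essential
  m40: 1-100-,1010-0
  m41: -01001,1-1-01,1-100-
  m42: 10-010,1010-0
  m45: 1-1-01,10-101
  m55: 11-11- ←essential
  m56: -11000,1-100-
  m57: 1-1-01,1-100-,111--1
  m59: 111--1 ←essential
  m61: 1-1-01,111--1
  m63: -11111,11-11-,111--1
Essential: 00-011, 00-1-0, 01010-, 0110-0, 10-010, 11-11-, 111--1

7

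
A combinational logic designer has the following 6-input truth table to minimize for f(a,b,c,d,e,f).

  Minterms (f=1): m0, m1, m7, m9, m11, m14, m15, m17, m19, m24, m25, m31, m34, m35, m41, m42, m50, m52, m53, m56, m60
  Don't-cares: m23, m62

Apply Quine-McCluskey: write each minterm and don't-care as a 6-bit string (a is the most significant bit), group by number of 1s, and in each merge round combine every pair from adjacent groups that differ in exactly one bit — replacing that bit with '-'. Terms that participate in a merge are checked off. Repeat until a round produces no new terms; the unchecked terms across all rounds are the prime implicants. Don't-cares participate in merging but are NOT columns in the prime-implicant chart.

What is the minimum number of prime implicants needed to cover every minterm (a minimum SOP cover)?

12

size-2^0 implicants → 000000(✓)  000001(✓)  000111(✓)  001001(✓)  001011(✓)  001110(✓)  001111(✓)  010001(✓)  010011(✓)  010111(✓)  011000(✓)  011001(✓)  011111(✓)  100010(✓)  100011(✓)  101001(✓)  101010(✓)  110010(✓)  110100(✓)  110101(✓)  111000(✓)  111100(✓)  111110(✓)
size-2^1 implicants → -01001  -11000  0-0001(✓)  0-0111(✓)  0-1001(✓)  0-1111(✓)  00-001(✓)  00-111(✓)  00000-  001-11  0010-1  00111-  01-001(✓)  01-111(✓)  010-11  0100-1  01100-  1-0010  10-010  10001-  11-100  11010-  111-00  1111-0
size-2^2 implicants → 0--001  0--111
Unchecked terms (primes): -01001, -11000, 0--001, 0--111, 00000-, 001-11, 0010-1, 00111-, 010-11, 0100-1, 01100-, 1-0010, 10-010, 10001-, 11-100, 11010-, 111-00, 1111-0
Minterm coverage:
  m0 ⊆ 00000- [E]
  m1 ⊆ 0--001,00000-
  m7 ⊆ 0--111 [E]
  m9 ⊆ -01001,0--001,0010-1
  m11 ⊆ 001-11,0010-1
  m14 ⊆ 00111- [E]
  m15 ⊆ 0--111,001-11,00111-
  m17 ⊆ 0--001,0100-1
  m19 ⊆ 010-11,0100-1
  m24 ⊆ -11000,01100-
  m25 ⊆ 0--001,01100-
  m31 ⊆ 0--111 [E]
  m34 ⊆ 1-0010,10-010,10001-
  m35 ⊆ 10001- [E]
  m41 ⊆ -01001 [E]
  m42 ⊆ 10-010 [E]
  m50 ⊆ 1-0010 [E]
  m52 ⊆ 11-100,11010-
  m53 ⊆ 11010- [E]
  m56 ⊆ -11000,111-00
  m60 ⊆ 11-100,111-00,1111-0
E = {-01001, 0--111, 00000-, 00111-, 1-0010, 10-010, 10001-, 11010-}
Petrick residual → 001-11, 0100-1, 01100-, 111-00
Cover = b'cd'e'f + a'def + a'b'c'd'e' + a'b'cef + a'b'cde + a'bc'd'f + a'bcd'e' + ac'd'ef' + ab'd'ef' + ab'c'd'e + abc'de' + abce'f'  |cover|=12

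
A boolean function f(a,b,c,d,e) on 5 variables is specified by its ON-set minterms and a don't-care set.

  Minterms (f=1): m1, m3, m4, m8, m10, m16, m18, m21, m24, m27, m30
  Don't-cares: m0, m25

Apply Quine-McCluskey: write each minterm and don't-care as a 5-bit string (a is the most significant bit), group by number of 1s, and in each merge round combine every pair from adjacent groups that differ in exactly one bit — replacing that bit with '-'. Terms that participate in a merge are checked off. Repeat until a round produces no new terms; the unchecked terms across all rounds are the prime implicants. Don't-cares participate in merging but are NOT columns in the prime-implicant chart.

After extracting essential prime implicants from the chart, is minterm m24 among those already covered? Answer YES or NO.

NO

size-2^0 implicants → 00000(✓)  00001(✓)  00011(✓)  00100(✓)  01000(✓)  01010(✓)  10000(✓)  10010(✓)  10101  11000(✓)  11001(✓)  11011(✓)  11110
size-2^1 implicants → -0000(✓)  -1000(✓)  0-000(✓)  00-00  000-1  0000-  010-0  1-000(✓)  100-0  110-1  1100-
size-2^2 implicants → --000
Unchecked terms (primes): --000, 00-00, 000-1, 0000-, 010-0, 100-0, 10101, 110-1, 1100-, 11110
Minterm coverage:
  m1 ⊆ 000-1,0000-
  m3 ⊆ 000-1 [E]
  m4 ⊆ 00-00 [E]
  m8 ⊆ --000,010-0
  m10 ⊆ 010-0 [E]
  m16 ⊆ --000,100-0
  m18 ⊆ 100-0 [E]
  m21 ⊆ 10101 [E]
  m24 ⊆ --000,1100-
  m27 ⊆ 110-1 [E]
  m30 ⊆ 11110 [E]
E = {00-00, 000-1, 010-0, 100-0, 10101, 110-1, 11110}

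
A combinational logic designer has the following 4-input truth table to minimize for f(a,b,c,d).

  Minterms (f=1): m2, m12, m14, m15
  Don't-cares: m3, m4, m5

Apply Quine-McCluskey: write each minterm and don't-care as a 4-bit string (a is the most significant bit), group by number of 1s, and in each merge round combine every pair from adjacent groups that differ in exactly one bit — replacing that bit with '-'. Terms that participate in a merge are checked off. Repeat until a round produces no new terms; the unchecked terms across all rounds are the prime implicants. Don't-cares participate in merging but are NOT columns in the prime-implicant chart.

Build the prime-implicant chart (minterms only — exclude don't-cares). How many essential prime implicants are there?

[col 0] 0010*, 0011*, 0100*, 0101*, 1100*, 1110*, 1111*
[col 1] -100, 001-, 010-, 11-0, 111-
Prime implicants: -100, 001-, 010-, 11-0, 111-
PI chart (minterm → PIs covering it):
  2 | 001-  (sole → essential)
  12 | -100,11-0
  14 | 11-0,111-
  15 | 111-  (sole → essential)
Essential prime implicants: 001-, 111-

2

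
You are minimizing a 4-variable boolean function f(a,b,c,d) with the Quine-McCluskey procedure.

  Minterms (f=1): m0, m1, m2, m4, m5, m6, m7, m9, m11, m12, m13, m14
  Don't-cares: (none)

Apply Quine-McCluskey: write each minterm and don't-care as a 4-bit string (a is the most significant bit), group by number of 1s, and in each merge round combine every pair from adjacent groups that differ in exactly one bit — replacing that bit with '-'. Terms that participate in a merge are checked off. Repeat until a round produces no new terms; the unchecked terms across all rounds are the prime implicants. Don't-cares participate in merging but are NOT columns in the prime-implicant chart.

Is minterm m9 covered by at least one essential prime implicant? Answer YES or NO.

YES

size-2^0 implicants → 0000(✓)  0001(✓)  0010(✓)  0100(✓)  0101(✓)  0110(✓)  0111(✓)  1001(✓)  1011(✓)  1100(✓)  1101(✓)  1110(✓)
size-2^1 implicants → -001(✓)  -100(✓)  -101(✓)  -110(✓)  0-00(✓)  0-01(✓)  0-10(✓)  00-0(✓)  000-(✓)  01-0(✓)  01-1(✓)  010-(✓)  011-(✓)  1-01(✓)  10-1  11-0(✓)  110-(✓)
size-2^2 implicants → --01  -1-0  -10-  0--0  0-0-  01--
Unchecked terms (primes): --01, -1-0, -10-, 0--0, 0-0-, 01--, 10-1
Minterm coverage:
  m0 ⊆ 0--0,0-0-
  m1 ⊆ --01,0-0-
  m2 ⊆ 0--0 [E]
  m4 ⊆ -1-0,-10-,0--0,0-0-,01--
  m5 ⊆ --01,-10-,0-0-,01--
  m6 ⊆ -1-0,0--0,01--
  m7 ⊆ 01-- [E]
  m9 ⊆ --01,10-1
  m11 ⊆ 10-1 [E]
  m12 ⊆ -1-0,-10-
  m13 ⊆ --01,-10-
  m14 ⊆ -1-0 [E]
E = {-1-0, 0--0, 01--, 10-1}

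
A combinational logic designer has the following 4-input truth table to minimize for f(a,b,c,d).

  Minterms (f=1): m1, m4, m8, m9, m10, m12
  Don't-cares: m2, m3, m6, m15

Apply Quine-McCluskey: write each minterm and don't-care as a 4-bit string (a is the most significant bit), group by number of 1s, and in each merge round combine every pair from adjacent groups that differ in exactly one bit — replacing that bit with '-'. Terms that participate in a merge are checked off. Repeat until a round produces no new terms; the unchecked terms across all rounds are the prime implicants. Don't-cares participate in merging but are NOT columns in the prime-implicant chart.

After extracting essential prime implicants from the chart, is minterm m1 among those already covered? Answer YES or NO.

NO

[col 0] 0001*, 0010*, 0011*, 0100*, 0110*, 1000*, 1001*, 1010*, 1100*, 1111
[col 1] -001, -010, -100, 0-10, 00-1, 001-, 01-0, 1-00, 10-0, 100-
Prime implicants: -001, -010, -100, 0-10, 00-1, 001-, 01-0, 1-00, 10-0, 100-, 1111
PI chart (minterm → PIs covering it):
  1 | -001,00-1
  4 | -100,01-0
  8 | 1-00,10-0,100-
  9 | -001,100-
  10 | -010,10-0
  12 | -100,1-00
(no essential prime implicants)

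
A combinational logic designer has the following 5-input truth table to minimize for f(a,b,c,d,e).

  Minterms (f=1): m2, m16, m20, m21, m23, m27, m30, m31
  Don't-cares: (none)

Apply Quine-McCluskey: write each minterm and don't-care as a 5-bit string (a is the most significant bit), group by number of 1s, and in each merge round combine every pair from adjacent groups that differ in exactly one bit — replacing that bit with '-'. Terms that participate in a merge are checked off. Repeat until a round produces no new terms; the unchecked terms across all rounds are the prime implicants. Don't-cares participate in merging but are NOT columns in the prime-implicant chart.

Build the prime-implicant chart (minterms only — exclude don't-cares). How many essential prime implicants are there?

4

[col 0] 00010, 10000*, 10100*, 10101*, 10111*, 11011*, 11110*, 11111*
[col 1] 1-111, 10-00, 101-1, 1010-, 11-11, 1111-
Prime implicants: 00010, 1-111, 10-00, 101-1, 1010-, 11-11, 1111-
PI chart (minterm → PIs covering it):
  2 | 00010  (sole → essential)
  16 | 10-00  (sole → essential)
  20 | 10-00,1010-
  21 | 101-1,1010-
  23 | 1-111,101-1
  27 | 11-11  (sole → essential)
  30 | 1111-  (sole → essential)
  31 | 1-111,11-11,1111-
Essential prime implicants: 00010, 10-00, 11-11, 1111-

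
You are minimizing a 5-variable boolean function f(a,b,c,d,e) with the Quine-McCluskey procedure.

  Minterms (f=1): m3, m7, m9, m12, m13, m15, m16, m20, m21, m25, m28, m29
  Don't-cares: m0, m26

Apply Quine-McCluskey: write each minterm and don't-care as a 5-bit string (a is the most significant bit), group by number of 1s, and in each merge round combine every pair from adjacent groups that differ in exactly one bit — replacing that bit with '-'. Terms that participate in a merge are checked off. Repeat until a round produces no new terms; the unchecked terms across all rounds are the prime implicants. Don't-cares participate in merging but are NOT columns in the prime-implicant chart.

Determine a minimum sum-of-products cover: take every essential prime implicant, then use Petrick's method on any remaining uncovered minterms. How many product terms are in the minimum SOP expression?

6

size-2^0 implicants → 00000(✓)  00011(✓)  00111(✓)  01001(✓)  01100(✓)  01101(✓)  01111(✓)  10000(✓)  10100(✓)  10101(✓)  11001(✓)  11010  11100(✓)  11101(✓)
size-2^1 implicants → -0000  -1001(✓)  -1100(✓)  -1101(✓)  0-111  00-11  01-01(✓)  011-1  0110-(✓)  1-100(✓)  1-101(✓)  10-00  1010-(✓)  11-01(✓)  1110-(✓)
size-2^2 implicants → -1-01  -110-  1-10-
Unchecked terms (primes): -0000, -1-01, -110-, 0-111, 00-11, 011-1, 1-10-, 10-00, 11010
Minterm coverage:
  m3 ⊆ 00-11 [E]
  m7 ⊆ 0-111,00-11
  m9 ⊆ -1-01 [E]
  m12 ⊆ -110- [E]
  m13 ⊆ -1-01,-110-,011-1
  m15 ⊆ 0-111,011-1
  m16 ⊆ -0000,10-00
  m20 ⊆ 1-10-,10-00
  m21 ⊆ 1-10- [E]
  m25 ⊆ -1-01 [E]
  m28 ⊆ -110-,1-10-
  m29 ⊆ -1-01,-110-,1-10-
E = {-1-01, -110-, 00-11, 1-10-}
Petrick residual → -0000, 0-111
Cover = b'c'd'e' + bd'e + bcd' + a'cde + a'b'de + acd'  |cover|=6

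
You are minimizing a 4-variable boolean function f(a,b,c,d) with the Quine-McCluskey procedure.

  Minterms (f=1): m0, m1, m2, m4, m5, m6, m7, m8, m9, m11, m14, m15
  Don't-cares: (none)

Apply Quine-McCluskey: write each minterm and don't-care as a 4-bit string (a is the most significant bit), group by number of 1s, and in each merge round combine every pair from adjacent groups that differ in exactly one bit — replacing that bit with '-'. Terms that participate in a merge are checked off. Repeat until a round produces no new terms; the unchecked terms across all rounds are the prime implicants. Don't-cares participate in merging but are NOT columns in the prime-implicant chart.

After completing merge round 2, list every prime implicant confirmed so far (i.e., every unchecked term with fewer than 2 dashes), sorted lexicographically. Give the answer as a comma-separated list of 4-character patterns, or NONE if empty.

size-2^0 implicants → 0000(✓)  0001(✓)  0010(✓)  0100(✓)  0101(✓)  0110(✓)  0111(✓)  1000(✓)  1001(✓)  1011(✓)  1110(✓)  1111(✓)
size-2^1 implicants → -000(✓)  -001(✓)  -110(✓)  -111(✓)  0-00(✓)  0-01(✓)  0-10(✓)  00-0(✓)  000-(✓)  01-0(✓)  01-1(✓)  010-(✓)  011-(✓)  1-11  10-1  100-(✓)  111-(✓)
size-2^2 implicants → -00-  -11-  0--0  0-0-  01--
Unchecked terms (primes): -00-, -11-, 0--0, 0-0-, 01--, 1-11, 10-1

1-11, 10-1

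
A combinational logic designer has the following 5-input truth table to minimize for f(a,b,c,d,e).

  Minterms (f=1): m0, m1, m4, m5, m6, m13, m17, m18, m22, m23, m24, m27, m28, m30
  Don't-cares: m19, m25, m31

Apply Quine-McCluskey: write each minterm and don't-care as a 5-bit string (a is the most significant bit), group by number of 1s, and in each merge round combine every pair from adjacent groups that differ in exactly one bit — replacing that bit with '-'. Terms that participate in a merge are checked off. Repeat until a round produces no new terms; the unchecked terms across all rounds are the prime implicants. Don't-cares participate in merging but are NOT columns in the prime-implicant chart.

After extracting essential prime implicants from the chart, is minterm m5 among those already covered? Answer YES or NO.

YES

Round 0: 00000✓ 00001✓ 00100✓ 00101✓ 00110✓ 01101✓ 10001✓ 10010✓ 10011✓ 10110✓ 10111✓ 11000✓ 11001✓ 11011✓ 11100✓ 11110✓ 11111✓
Round 1: -0001 -0110 0-101 00-00✓ 00-01✓ 0000-✓ 001-0 0010-✓ 1-001✓ 1-011✓ 1-110✓ 1-111✓ 10-10✓ 10-11✓ 100-1✓ 1001-✓ 1011-✓ 11-00 11-11✓ 110-1✓ 1100- 111-0 1111-✓
Round 2: 00-0- 1--11 1-0-1 1-11- 10-1-
PIs = {-0001, -0110, 0-101, 00-0-, 001-0, 1--11, 1-0-1, 1-11-, 10-1-, 11-00, 1100-, 111-0}
Coverage chart:
  m0: 00-0- ←essential
  m1: -0001,00-0-
  m4: 00-0-,001-0
  m5: 0-101,00-0-
  m6: -0110,001-0
  m13: 0-101 ←essential
  m17: -0001,1-0-1
  m18: 10-1- ←essential
  m22: -0110,1-11-,10-1-
  m23: 1--11,1-11-,10-1-
  m24: 11-00,1100-
  m27: 1--11,1-0-1
  m28: 11-00,111-0
  m30: 1-11-,111-0
Essential: 0-101, 00-0-, 10-1-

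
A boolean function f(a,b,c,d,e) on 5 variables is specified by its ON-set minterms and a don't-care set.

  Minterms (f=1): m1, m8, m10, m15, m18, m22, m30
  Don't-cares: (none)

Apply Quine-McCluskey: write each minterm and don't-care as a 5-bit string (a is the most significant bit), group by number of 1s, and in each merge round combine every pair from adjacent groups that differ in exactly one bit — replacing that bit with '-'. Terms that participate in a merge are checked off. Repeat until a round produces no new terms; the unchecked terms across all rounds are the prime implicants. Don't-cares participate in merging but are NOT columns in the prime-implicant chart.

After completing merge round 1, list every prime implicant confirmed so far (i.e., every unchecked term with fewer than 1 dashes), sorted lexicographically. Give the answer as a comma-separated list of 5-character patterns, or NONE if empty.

00001, 01111

Round 0: 00001 01000✓ 01010✓ 01111 10010✓ 10110✓ 11110✓
Round 1: 010-0 1-110 10-10
PIs = {00001, 010-0, 01111, 1-110, 10-10}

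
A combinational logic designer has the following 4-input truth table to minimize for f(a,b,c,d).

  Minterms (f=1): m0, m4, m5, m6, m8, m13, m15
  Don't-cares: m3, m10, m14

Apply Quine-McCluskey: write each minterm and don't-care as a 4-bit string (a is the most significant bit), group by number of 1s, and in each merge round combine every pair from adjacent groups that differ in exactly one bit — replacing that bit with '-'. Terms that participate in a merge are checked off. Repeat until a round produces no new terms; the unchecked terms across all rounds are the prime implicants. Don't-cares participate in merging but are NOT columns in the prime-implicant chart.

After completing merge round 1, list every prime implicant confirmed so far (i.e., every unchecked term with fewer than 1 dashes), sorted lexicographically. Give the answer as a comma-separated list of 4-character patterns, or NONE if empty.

0011

size-2^0 implicants → 0000(✓)  0011  0100(✓)  0101(✓)  0110(✓)  1000(✓)  1010(✓)  1101(✓)  1110(✓)  1111(✓)
size-2^1 implicants → -000  -101  -110  0-00  01-0  010-  1-10  10-0  11-1  111-
Unchecked terms (primes): -000, -101, -110, 0-00, 0011, 01-0, 010-, 1-10, 10-0, 11-1, 111-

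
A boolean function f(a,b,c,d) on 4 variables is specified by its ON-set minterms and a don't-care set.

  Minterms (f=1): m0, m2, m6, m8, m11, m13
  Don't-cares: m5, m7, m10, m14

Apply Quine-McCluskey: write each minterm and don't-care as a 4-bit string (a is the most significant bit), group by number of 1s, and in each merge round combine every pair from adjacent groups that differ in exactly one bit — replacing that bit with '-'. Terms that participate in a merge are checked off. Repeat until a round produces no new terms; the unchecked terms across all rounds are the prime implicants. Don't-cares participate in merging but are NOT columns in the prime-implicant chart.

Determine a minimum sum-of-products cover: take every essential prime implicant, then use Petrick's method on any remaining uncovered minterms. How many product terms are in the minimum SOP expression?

[col 0] 0000*, 0010*, 0101*, 0110*, 0111*, 1000*, 1010*, 1011*, 1101*, 1110*
[col 1] -000*, -010*, -101, -110*, 0-10*, 00-0*, 01-1, 011-, 1-10*, 10-0*, 101-
[col 2] --10, -0-0
Prime implicants: --10, -0-0, -101, 01-1, 011-, 101-
PI chart (minterm → PIs covering it):
  0 | -0-0  (sole → essential)
  2 | --10,-0-0
  6 | --10,011-
  8 | -0-0  (sole → essential)
  11 | 101-  (sole → essential)
  13 | -101  (sole → essential)
Essential prime implicants: -0-0, -101, 101-
Petrick residual → --10
Minimum SOP uses 4 PIs: cd' + b'd' + bc'd + ab'c

4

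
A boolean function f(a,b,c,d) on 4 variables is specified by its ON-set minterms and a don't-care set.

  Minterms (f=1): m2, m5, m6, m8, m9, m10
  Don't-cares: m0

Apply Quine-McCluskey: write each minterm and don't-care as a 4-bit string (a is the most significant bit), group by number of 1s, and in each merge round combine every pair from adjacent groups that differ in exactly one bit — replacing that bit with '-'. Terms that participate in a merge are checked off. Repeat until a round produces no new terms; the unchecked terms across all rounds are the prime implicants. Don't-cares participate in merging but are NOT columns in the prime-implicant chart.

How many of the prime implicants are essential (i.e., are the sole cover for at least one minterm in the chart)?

4

Round 0: 0000✓ 0010✓ 0101 0110✓ 1000✓ 1001✓ 1010✓
Round 1: -000✓ -010✓ 0-10 00-0✓ 10-0✓ 100-
Round 2: -0-0
PIs = {-0-0, 0-10, 0101, 100-}
Coverage chart:
  m2: -0-0,0-10
  m5: 0101 ←essential
  m6: 0-10 ←essential
  m8: -0-0,100-
  m9: 100- ←essential
  m10: -0-0 ←essential
Essential: -0-0, 0-10, 0101, 100-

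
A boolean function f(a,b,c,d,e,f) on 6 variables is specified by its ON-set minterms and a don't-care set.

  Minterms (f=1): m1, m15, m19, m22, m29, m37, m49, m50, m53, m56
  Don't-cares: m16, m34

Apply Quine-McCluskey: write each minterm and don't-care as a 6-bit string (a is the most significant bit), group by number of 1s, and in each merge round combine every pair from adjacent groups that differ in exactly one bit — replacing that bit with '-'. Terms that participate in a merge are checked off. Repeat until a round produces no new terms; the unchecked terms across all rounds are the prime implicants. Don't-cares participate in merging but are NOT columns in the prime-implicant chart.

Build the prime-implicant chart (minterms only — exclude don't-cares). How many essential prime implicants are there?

9

size-2^0 implicants → 000001  001111  010000  010011  010110  011101  100010(✓)  100101(✓)  110001(✓)  110010(✓)  110101(✓)  111000
size-2^1 implicants → 1-0010  1-0101  110-01
Unchecked terms (primes): 000001, 001111, 010000, 010011, 010110, 011101, 1-0010, 1-0101, 110-01, 111000
Minterm coverage:
  m1 ⊆ 000001 [E]
  m15 ⊆ 001111 [E]
  m19 ⊆ 010011 [E]
  m22 ⊆ 010110 [E]
  m29 ⊆ 011101 [E]
  m37 ⊆ 1-0101 [E]
  m49 ⊆ 110-01 [E]
  m50 ⊆ 1-0010 [E]
  m53 ⊆ 1-0101,110-01
  m56 ⊆ 111000 [E]
E = {000001, 001111, 010011, 010110, 011101, 1-0010, 1-0101, 110-01, 111000}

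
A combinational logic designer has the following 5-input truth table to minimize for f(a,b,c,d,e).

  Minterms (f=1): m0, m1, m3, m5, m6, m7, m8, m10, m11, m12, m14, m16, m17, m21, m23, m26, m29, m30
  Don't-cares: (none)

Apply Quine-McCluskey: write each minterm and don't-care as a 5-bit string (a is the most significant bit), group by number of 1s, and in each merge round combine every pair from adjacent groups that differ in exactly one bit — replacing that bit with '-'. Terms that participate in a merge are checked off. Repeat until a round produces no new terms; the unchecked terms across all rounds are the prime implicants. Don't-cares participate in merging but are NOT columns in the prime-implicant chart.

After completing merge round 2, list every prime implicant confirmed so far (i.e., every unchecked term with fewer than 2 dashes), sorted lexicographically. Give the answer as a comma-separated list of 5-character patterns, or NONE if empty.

Round 0: 00000✓ 00001✓ 00011✓ 00101✓ 00110✓ 00111✓ 01000✓ 01010✓ 01011✓ 01100✓ 01110✓ 10000✓ 10001✓ 10101✓ 10111✓ 11010✓ 11101✓ 11110✓
Round 1: -0000✓ -0001✓ -0101✓ -0111✓ -1010✓ -1110✓ 0-000 0-011 0-110 00-01✓ 00-11✓ 000-1✓ 0000-✓ 001-1✓ 0011- 01-00✓ 01-10✓ 010-0✓ 0101- 011-0✓ 1-101 10-01✓ 1000-✓ 101-1✓ 11-10✓
Round 2: -0-01 -000- -01-1 -1-10 00--1 01--0
PIs = {-0-01, -000-, -01-1, -1-10, 0-000, 0-011, 0-110, 00--1, 0011-, 01--0, 0101-, 1-101}

0-000, 0-011, 0-110, 0011-, 0101-, 1-101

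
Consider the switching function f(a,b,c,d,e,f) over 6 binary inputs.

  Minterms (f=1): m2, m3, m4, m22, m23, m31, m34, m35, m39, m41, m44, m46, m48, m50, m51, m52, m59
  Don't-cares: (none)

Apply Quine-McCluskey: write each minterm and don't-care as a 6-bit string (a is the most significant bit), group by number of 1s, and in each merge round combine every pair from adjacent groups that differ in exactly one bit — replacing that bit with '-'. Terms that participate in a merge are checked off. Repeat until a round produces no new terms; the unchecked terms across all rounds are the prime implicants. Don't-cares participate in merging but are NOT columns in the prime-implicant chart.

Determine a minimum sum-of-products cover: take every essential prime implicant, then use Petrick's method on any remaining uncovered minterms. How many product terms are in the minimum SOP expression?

[col 0] 000010*, 000011*, 000100, 010110*, 010111*, 011111*, 100010*, 100011*, 100111*, 101001, 101100*, 101110*, 110000*, 110010*, 110011*, 110100*, 111011*
[col 1] -00010*, -00011*, 00001-*, 01-111, 01011-, 1-0010*, 1-0011*, 100-11, 10001-*, 1011-0, 11-011, 110-00, 1100-0, 11001-*
[col 2] -0001-, 1-001-
Prime implicants: -0001-, 000100, 01-111, 01011-, 1-001-, 100-11, 101001, 1011-0, 11-011, 110-00, 1100-0
PI chart (minterm → PIs covering it):
  2 | -0001-  (sole → essential)
  3 | -0001-  (sole → essential)
  4 | 000100  (sole → essential)
  22 | 01011-  (sole → essential)
  23 | 01-111,01011-
  31 | 01-111  (sole → essential)
  34 | -0001-,1-001-
  35 | -0001-,1-001-,100-11
  39 | 100-11  (sole → essential)
  41 | 101001  (sole → essential)
  44 | 1011-0  (sole → essential)
  46 | 1011-0  (sole → essential)
  48 | 110-00,1100-0
  50 | 1-001-,1100-0
  51 | 1-001-,11-011
  52 | 110-00  (sole → essential)
  59 | 11-011  (sole → essential)
Essential prime implicants: -0001-, 000100, 01-111, 01011-, 100-11, 101001, 1011-0, 11-011, 110-00
Petrick residual → 1-001-
Minimum SOP uses 10 PIs: b'c'd'e + a'b'c'de'f' + a'bdef + a'bc'de + ac'd'e + ab'c'ef + ab'cd'e'f + ab'cdf' + abd'ef + abc'e'f'

10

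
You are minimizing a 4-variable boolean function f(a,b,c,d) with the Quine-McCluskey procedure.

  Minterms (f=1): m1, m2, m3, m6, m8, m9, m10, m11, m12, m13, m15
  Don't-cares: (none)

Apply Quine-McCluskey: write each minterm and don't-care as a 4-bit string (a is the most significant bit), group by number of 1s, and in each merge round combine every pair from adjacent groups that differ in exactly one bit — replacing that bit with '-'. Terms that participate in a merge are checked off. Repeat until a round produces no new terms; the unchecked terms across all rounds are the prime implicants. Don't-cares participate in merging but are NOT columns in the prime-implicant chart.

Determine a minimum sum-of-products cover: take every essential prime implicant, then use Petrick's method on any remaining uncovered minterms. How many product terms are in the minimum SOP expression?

5

size-2^0 implicants → 0001(✓)  0010(✓)  0011(✓)  0110(✓)  1000(✓)  1001(✓)  1010(✓)  1011(✓)  1100(✓)  1101(✓)  1111(✓)
size-2^1 implicants → -001(✓)  -010(✓)  -011(✓)  0-10  00-1(✓)  001-(✓)  1-00(✓)  1-01(✓)  1-11(✓)  10-0(✓)  10-1(✓)  100-(✓)  101-(✓)  11-1(✓)  110-(✓)
size-2^2 implicants → -0-1  -01-  1--1  1-0-  10--
Unchecked terms (primes): -0-1, -01-, 0-10, 1--1, 1-0-, 10--
Minterm coverage:
  m1 ⊆ -0-1 [E]
  m2 ⊆ -01-,0-10
  m3 ⊆ -0-1,-01-
  m6 ⊆ 0-10 [E]
  m8 ⊆ 1-0-,10--
  m9 ⊆ -0-1,1--1,1-0-,10--
  m10 ⊆ -01-,10--
  m11 ⊆ -0-1,-01-,1--1,10--
  m12 ⊆ 1-0- [E]
  m13 ⊆ 1--1,1-0-
  m15 ⊆ 1--1 [E]
E = {-0-1, 0-10, 1--1, 1-0-}
Petrick residual → -01-
Cover = b'd + b'c + a'cd' + ad + ac'  |cover|=5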